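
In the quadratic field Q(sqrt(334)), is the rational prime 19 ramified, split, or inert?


K = Q(sqrt(334)). Since d mod 4 = 2, disc(K) = 1336.
Check p | disc: 1336 mod 19 = 6.
p does not divide disc. Compute Legendre symbol (d/p):
11^((19-1)/2) mod 19 = 1
(d/p) = 1, so p splits: (p) = P*P' with e=1, f=1, g=2.
Therefore p is split.

split


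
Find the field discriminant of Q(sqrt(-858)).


For K = Q(sqrt(d)) with d squarefree: disc(K) = d if d = 1 mod 4, and disc(K) = 4d if d = 2 or 3 mod 4.
Here d = -858, and d mod 4 = 2.
d = 2 mod 4, not 1 (O_K = Z[sqrt(d)]), so disc(K) = 4d = 4 * (-858) = -3432

-3432


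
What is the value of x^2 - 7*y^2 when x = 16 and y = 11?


x^2 - d*y^2
= 16^2 - 7*11^2
= 256 - 847
= -591

-591


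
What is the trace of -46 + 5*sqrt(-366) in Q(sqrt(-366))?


Tr(a + b*sqrt(d)) = (a + b*sqrt(d)) + (a - b*sqrt(d)) = 2a
= 2 * (-46)
= -92

-92


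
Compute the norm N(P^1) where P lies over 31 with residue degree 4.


N(P^a) = p^(a*f)
= 31^(1*4)
= 31^4
= 923521

923521


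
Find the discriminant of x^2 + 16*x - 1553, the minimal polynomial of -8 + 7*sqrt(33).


The element -8 + 7*sqrt(33) has minimal polynomial:
x^2 + 16*x - 1553
Discriminant = (16)^2 - 4*(-1553)
= 256 + 6212
= 6468

6468


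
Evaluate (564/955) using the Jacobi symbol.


Compute (564/955) via quadratic reciprocity:
  pull out 2: (2/955) = -1  (since 955 mod 8 = 3)
  pull out 2: (2/955) = -1  (since 955 mod 8 = 3)
  reciprocity: (141/955) -> +(955/141)
  reduce: (109/141)
  reciprocity: (109/141) -> +(141/109)
  reduce: (32/109)
  pull out 2: (2/109) = -1  (since 109 mod 8 = 5)
  pull out 2: (2/109) = -1  (since 109 mod 8 = 5)
  pull out 2: (2/109) = -1  (since 109 mod 8 = 5)
  pull out 2: (2/109) = -1  (since 109 mod 8 = 5)
  pull out 2: (2/109) = -1  (since 109 mod 8 = 5)
  (1/109) = 1
Product of signs = -1

-1


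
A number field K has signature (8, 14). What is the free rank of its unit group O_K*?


By Dirichlet's unit theorem:
rank = r1 + r2 - 1
= 8 + 14 - 1
= 21

21


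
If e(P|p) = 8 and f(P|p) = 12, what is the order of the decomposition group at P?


|D_P| = e * f
= 8 * 12
= 96

96


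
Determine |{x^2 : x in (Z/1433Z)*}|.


For prime p, the number of non-zero quadratic residues is (p-1)/2.
= (1433-1)/2
= 716

716


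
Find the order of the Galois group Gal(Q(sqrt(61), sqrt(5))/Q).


The 2 square roots of distinct primes are multiplicatively independent over Q,
so [K:Q] = 2^2 and Gal(K/Q) is isomorphic to (Z/2Z)^2.
|Gal| = 2^2 = 4

4


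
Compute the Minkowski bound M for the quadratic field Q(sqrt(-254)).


d = -254, d mod 4 = 2, so disc(K) = 4d = -1016; |disc(K)| = 1016
Imaginary quadratic field, so n = 2, s = r2 = 1, r1 = 0
M = (n!/n^n) * (4/pi)^s * sqrt(|disc(K)|) = (2!/2^2) * (4/pi)^1 * sqrt(1016)
= 0.5 * 1.273240 * 31.874755
= 20.2921

20.2921


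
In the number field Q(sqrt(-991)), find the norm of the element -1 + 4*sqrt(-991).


N(a + b*sqrt(d)) = a^2 - d*b^2
= (-1)^2 - (-991)*(4)^2
= 1 + 15856
= 15857

15857


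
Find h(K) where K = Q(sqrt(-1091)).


K = Q(sqrt(-1091)). d mod 4 = 1, so D = disc(K) = d = -1091
h(K) equals the number of primitive reduced positive-definite forms (a, b, c) = a*x^2 + b*x*y + c*y^2 with b^2 - 4ac = D,
where reduced means |b| <= a <= c, with b >= 0 whenever |b| = a or a = c, and primitive means gcd(a, b, c) = 1.
Reduced forces 3a^2 <= |D| = 1091, so 1 <= a <= 19; b must have the parity of D, and c = (b^2 - D)/(4a) must be an integer >= a.
Enumerate a = 1..19, b in [-a, a]:
  a=1: (1, 1, 273)  [1]
  a=2: none
  a=3: (3, -1, 91), (3, 1, 91)  [2]
  a=4: none
  a=5: (5, -3, 55), (5, 3, 55)  [2]
  a=6: none
  a=7: (7, -1, 39), (7, 1, 39)  [2]
  a=8: none
  a=9: (9, -5, 31), (9, 5, 31)  [2]
  a=10: none
  a=11: (11, -3, 25), (11, 3, 25)  [2]
  a=12: none
  a=13: (13, -1, 21), (13, 1, 21)  [2]
  a=14: none
  a=15: (15, -13, 21), (15, -7, 19), (15, 7, 19), (15, 13, 21)  [4]
  a=16..19: none
Total reduced forms: 1 + 2 + 2 + 2 + 2 + 2 + 2 + 4 = 17
h = 17

17


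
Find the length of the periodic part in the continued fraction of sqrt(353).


Run the CF algorithm for sqrt(353).
a_0 = floor(sqrt(353)) = 18; set m_0=0, q_0=1.
Recurrence: m' = q*a - m,  q' = (d - m'^2)/q,  a' = floor((a_0 + m')/q').
  step 1: m=18, q=29, a=1
  step 2: m=11, q=8, a=3
  step 3: m=13, q=23, a=1
  step 4: m=10, q=11, a=2
  step 5: m=12, q=19, a=1
  step 6: m=7, q=16, a=1
  step 7: m=9, q=17, a=1
  step 8: m=8, q=17, a=1
  step 9: m=9, q=16, a=1
  step 10: m=7, q=19, a=1
  step 11: m=12, q=11, a=2
  step 12: m=10, q=23, a=1
  step 13: m=13, q=8, a=3
  step 14: m=11, q=29, a=1
  step 15: m=18, q=1, a=36
a_15 = 2*a_0 = 36, so the period closes here.
sqrt(353) = [18; 1, 3, 1, 2, 1, 1, 1, 1, 1, 1, 2, 1, 3, 1, 36]
Period length = 15

15


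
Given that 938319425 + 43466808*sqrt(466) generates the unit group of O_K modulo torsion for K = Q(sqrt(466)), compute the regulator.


epsilon = 938319425 + 43466808*sqrt(466)
= 1.8766e+09
R = ln(1.8766e+09)
= 21.3527

21.3527


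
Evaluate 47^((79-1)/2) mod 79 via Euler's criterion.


p = 79 is prime and the exponent is (p-1)/2 = 39, so by Euler's criterion 47^39 = (47/79) = +1 or -1 mod 79.
Compute by square-and-multiply:
  39 = 32 + 4 + 2 + 1 (binary 100111)
  Repeated squaring mod 79: 47^1 = 47, 47^2 = 76, 47^4 = 9, 47^8 = 2, 47^16 = 4, 47^32 = 16
  47^39 = 47^32 * 47^4 * 47^2 * 47^1 = 16 * 9 * 76 * 47 mod 79
    16 * 9 = 144 = 65 mod 79
    65 * 76 = 4940 = 42 mod 79
    42 * 47 = 1974 = 78 mod 79
  47^39 = 78 mod 79
Result 78 = p - 1 = -1 mod 79: 47 is a quadratic non-residue mod 79. As a residue in [0, p-1] the value is 78.
47^39 mod 79 = 78

78


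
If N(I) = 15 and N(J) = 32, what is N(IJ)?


N(IJ) = N(I) * N(J)
= 15 * 32
= 480

480


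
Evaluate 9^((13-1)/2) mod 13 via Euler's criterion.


p = 13 is prime and the exponent is (p-1)/2 = 6, so by Euler's criterion 9^6 = (9/13) = +1 or -1 mod 13.
Compute by square-and-multiply:
  6 = 4 + 2 (binary 110)
  Repeated squaring mod 13: 9^1 = 9, 9^2 = 3, 9^4 = 9
  9^6 = 9^4 * 9^2 = 9 * 3 mod 13
    9 * 3 = 27 = 1 mod 13
  9^6 = 1 mod 13
Result 1: 9 is a quadratic residue mod 13.
9^6 mod 13 = 1

1


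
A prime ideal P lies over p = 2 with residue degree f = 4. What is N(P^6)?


N(P^a) = p^(a*f)
= 2^(6*4)
= 2^24
= 16777216

16777216


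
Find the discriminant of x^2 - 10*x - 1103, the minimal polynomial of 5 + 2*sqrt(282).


The element 5 + 2*sqrt(282) has minimal polynomial:
x^2 - 10*x - 1103
Discriminant = (-10)^2 - 4*(-1103)
= 100 + 4412
= 4512

4512


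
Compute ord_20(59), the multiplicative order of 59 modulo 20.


We want ord_20(59), the smallest k >= 1 with 59^k = 1 mod 20.
n = 20 = 2^2 * 5, phi(20) = 8; the order divides phi(n).
Divisors of 8: 1, 2, 4, 8
Repeated squaring mod 20: 59^1 = 19, 59^2 = 1, 59^4 = 1, 59^8 = 1
Test divisors in increasing order:
  k=1: 59^1 = 19 mod 20
  k=2: 59^2 = 1 mod 20  <- first divisor giving 1
Order = 2

2


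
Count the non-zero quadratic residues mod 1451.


For prime p, the number of non-zero quadratic residues is (p-1)/2.
= (1451-1)/2
= 725

725


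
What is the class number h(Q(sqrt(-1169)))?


K = Q(sqrt(-1169)). d mod 4 = 3, so D = disc(K) = 4d = -4676
h(K) equals the number of primitive reduced positive-definite forms (a, b, c) = a*x^2 + b*x*y + c*y^2 with b^2 - 4ac = D,
where reduced means |b| <= a <= c, with b >= 0 whenever |b| = a or a = c, and primitive means gcd(a, b, c) = 1.
Reduced forces 3a^2 <= |D| = 4676, so 1 <= a <= 39; b must have the parity of D, and c = (b^2 - D)/(4a) must be an integer >= a.
Enumerate a = 1..39, b in [-a, a]:
  a=1: (1, 0, 1169)  [1]
  a=2: (2, 2, 585)  [1]
  a=3: (3, -2, 390), (3, 2, 390)  [2]
  a=4: none
  a=5: (5, -2, 234), (5, 2, 234)  [2]
  a=6: (6, -2, 195), (6, 2, 195)  [2]
  a=7: (7, 0, 167)  [1]
  a=8: none
  a=9: (9, -2, 130), (9, 2, 130)  [2]
  a=10: (10, -2, 117), (10, 2, 117)  [2]
  a=11..12: none
  a=13: (13, -2, 90), (13, 2, 90)  [2]
  a=14: (14, 14, 87)  [1]
  a=15: (15, -8, 79), (15, -2, 78), (15, 2, 78), (15, 8, 79)  [4]
  a=16: none
  a=17: (17, -4, 69), (17, 4, 69)  [2]
  a=18: (18, -2, 65), (18, 2, 65)  [2]
  a=19: (19, -6, 62), (19, 6, 62)  [2]
  a=20: none
  a=21: (21, -14, 58), (21, 14, 58)  [2]
  a=22: none
  a=23: (23, -4, 51), (23, 4, 51)  [2]
  a=24: none
  a=25: (25, -18, 50), (25, 18, 50)  [2]
  a=26: (26, -2, 45), (26, 2, 45)  [2]
  a=27: (27, -20, 47), (27, 20, 47)  [2]
  a=28: none
  a=29: (29, -14, 42), (29, 14, 42)  [2]
  a=30: (30, -22, 43), (30, -2, 39), (30, 2, 39), (30, 22, 43)  [4]
  a=31: (31, -6, 38), (31, 6, 38)  [2]
  a=32..33: none
  a=34: (34, -30, 41), (34, 30, 41)  [2]
  a=35: (35, -28, 39), (35, 28, 39)  [2]
  a=36..39: none
Total reduced forms: 1 + 1 + 2 + 2 + 2 + 1 + 2 + 2 + 2 + 1 + 4 + 2 + 2 + 2 + 2 + 2 + 2 + 2 + 2 + 2 + 4 + 2 + 2 + 2 = 48
h = 48

48


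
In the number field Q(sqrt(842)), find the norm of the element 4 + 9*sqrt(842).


N(a + b*sqrt(d)) = a^2 - d*b^2
= (4)^2 - (842)*(9)^2
= 16 - 68202
= -68186

-68186


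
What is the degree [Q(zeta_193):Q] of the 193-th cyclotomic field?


The degree equals Euler's totient phi(193).
193 = 193
phi(193) = 192

192


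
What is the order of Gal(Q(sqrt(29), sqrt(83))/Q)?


The 2 square roots of distinct primes are multiplicatively independent over Q,
so [K:Q] = 2^2 and Gal(K/Q) is isomorphic to (Z/2Z)^2.
|Gal| = 2^2 = 4

4


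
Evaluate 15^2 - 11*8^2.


x^2 - d*y^2
= 15^2 - 11*8^2
= 225 - 704
= -479

-479


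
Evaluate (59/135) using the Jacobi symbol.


Compute (59/135) via quadratic reciprocity:
  reciprocity: (59/135) -> -(135/59)
  reduce: (17/59)
  reciprocity: (17/59) -> +(59/17)
  reduce: (8/17)
  pull out 2: (2/17) = +1  (since 17 mod 8 = 1)
  pull out 2: (2/17) = +1  (since 17 mod 8 = 1)
  pull out 2: (2/17) = +1  (since 17 mod 8 = 1)
  (1/17) = 1
Product of signs = -1

-1


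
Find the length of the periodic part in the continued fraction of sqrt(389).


Run the CF algorithm for sqrt(389).
a_0 = floor(sqrt(389)) = 19; set m_0=0, q_0=1.
Recurrence: m' = q*a - m,  q' = (d - m'^2)/q,  a' = floor((a_0 + m')/q').
  step 1: m=19, q=28, a=1
  step 2: m=9, q=11, a=2
  step 3: m=13, q=20, a=1
  step 4: m=7, q=17, a=1
  step 5: m=10, q=17, a=1
  step 6: m=7, q=20, a=1
  step 7: m=13, q=11, a=2
  step 8: m=9, q=28, a=1
  step 9: m=19, q=1, a=38
a_9 = 2*a_0 = 38, so the period closes here.
sqrt(389) = [19; 1, 2, 1, 1, 1, 1, 2, 1, 38]
Period length = 9

9


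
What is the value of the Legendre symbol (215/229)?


p = 229 is prime, so compute (215/229) with the reciprocity algorithm (Jacobi-symbol steps: pull out 2s via (2/n), flip via reciprocity, reduce):
  reciprocity: (215/229) -> +(229/215)
  reduce: (14/215)
  pull out 2: (2/215) = +1  (since 215 mod 8 = 7)
  reciprocity: (7/215) -> -(215/7)
  reduce: (5/7)
  reciprocity: (5/7) -> +(7/5)
  reduce: (2/5)
  pull out 2: (2/5) = -1  (since 5 mod 8 = 5)
  (1/5) = 1
Product of signs = 1
(215/229) = 1

1


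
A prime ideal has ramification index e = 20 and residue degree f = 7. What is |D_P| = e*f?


|D_P| = e * f
= 20 * 7
= 140

140


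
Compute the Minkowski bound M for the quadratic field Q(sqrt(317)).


d = 317, d mod 4 = 1, so disc(K) = d = 317; |disc(K)| = 317
Real quadratic field, so n = 2, s = r2 = 0, r1 = 2
M = (n!/n^n) * (4/pi)^s * sqrt(|disc(K)|) = (2!/2^2) * (4/pi)^0 * sqrt(317)
= 0.5 * 1.000000 * 17.804494
= 8.9022

8.9022


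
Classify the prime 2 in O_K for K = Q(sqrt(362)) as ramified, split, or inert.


K = Q(sqrt(362)). Since d mod 4 = 2, disc(K) = 1448.
Check p | disc: 1448 mod 2 = 0.
p divides disc, so p ramifies: (p) = P^2 with e=2, f=1, g=1.
Therefore p is ramified.

ramified


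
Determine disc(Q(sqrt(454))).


For K = Q(sqrt(d)) with d squarefree: disc(K) = d if d = 1 mod 4, and disc(K) = 4d if d = 2 or 3 mod 4.
Here d = 454, and d mod 4 = 2.
d = 2 mod 4, not 1 (O_K = Z[sqrt(d)]), so disc(K) = 4d = 4 * (454) = 1816

1816


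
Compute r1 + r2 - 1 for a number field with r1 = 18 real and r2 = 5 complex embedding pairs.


By Dirichlet's unit theorem:
rank = r1 + r2 - 1
= 18 + 5 - 1
= 22

22


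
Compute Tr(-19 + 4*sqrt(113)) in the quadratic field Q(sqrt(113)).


Tr(a + b*sqrt(d)) = (a + b*sqrt(d)) + (a - b*sqrt(d)) = 2a
= 2 * (-19)
= -38

-38


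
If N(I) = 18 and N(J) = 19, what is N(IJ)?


N(IJ) = N(I) * N(J)
= 18 * 19
= 342

342


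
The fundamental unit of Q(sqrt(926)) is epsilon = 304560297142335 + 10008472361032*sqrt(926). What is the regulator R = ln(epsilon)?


epsilon = 304560297142335 + 10008472361032*sqrt(926)
= 6.0912e+14
R = ln(6.0912e+14)
= 34.0430

34.0430


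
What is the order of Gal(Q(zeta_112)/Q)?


|Gal(Q(zeta_112)/Q)| = phi(112)
= 48

48


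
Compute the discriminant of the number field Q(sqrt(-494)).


For K = Q(sqrt(d)) with d squarefree: disc(K) = d if d = 1 mod 4, and disc(K) = 4d if d = 2 or 3 mod 4.
Here d = -494, and d mod 4 = 2.
d = 2 mod 4, not 1 (O_K = Z[sqrt(d)]), so disc(K) = 4d = 4 * (-494) = -1976

-1976


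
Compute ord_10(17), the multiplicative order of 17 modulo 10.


We want ord_10(17), the smallest k >= 1 with 17^k = 1 mod 10.
n = 10 = 2 * 5, phi(10) = 4; the order divides phi(n).
Divisors of 4: 1, 2, 4
Repeated squaring mod 10: 17^1 = 7, 17^2 = 9, 17^4 = 1
Test divisors in increasing order:
  k=1: 17^1 = 7 mod 10
  k=2: 17^2 = 9 mod 10
  k=4: 17^4 = 1 mod 10  <- first divisor giving 1
Order = 4

4


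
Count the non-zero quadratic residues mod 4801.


For prime p, the number of non-zero quadratic residues is (p-1)/2.
= (4801-1)/2
= 2400

2400


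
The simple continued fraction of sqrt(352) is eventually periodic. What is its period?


Run the CF algorithm for sqrt(352).
a_0 = floor(sqrt(352)) = 18; set m_0=0, q_0=1.
Recurrence: m' = q*a - m,  q' = (d - m'^2)/q,  a' = floor((a_0 + m')/q').
  step 1: m=18, q=28, a=1
  step 2: m=10, q=9, a=3
  step 3: m=17, q=7, a=5
  step 4: m=18, q=4, a=9
  step 5: m=18, q=7, a=5
  step 6: m=17, q=9, a=3
  step 7: m=10, q=28, a=1
  step 8: m=18, q=1, a=36
a_8 = 2*a_0 = 36, so the period closes here.
sqrt(352) = [18; 1, 3, 5, 9, 5, 3, 1, 36]
Period length = 8

8


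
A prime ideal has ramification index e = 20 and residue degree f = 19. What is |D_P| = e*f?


|D_P| = e * f
= 20 * 19
= 380

380


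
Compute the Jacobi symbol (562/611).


Compute (562/611) via quadratic reciprocity:
  pull out 2: (2/611) = -1  (since 611 mod 8 = 3)
  reciprocity: (281/611) -> +(611/281)
  reduce: (49/281)
  reciprocity: (49/281) -> +(281/49)
  reduce: (36/49)
  pull out 2: (2/49) = +1  (since 49 mod 8 = 1)
  pull out 2: (2/49) = +1  (since 49 mod 8 = 1)
  reciprocity: (9/49) -> +(49/9)
  reduce: (4/9)
  pull out 2: (2/9) = +1  (since 9 mod 8 = 1)
  pull out 2: (2/9) = +1  (since 9 mod 8 = 1)
  (1/9) = 1
Product of signs = -1

-1


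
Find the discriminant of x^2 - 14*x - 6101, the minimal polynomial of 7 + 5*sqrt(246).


The element 7 + 5*sqrt(246) has minimal polynomial:
x^2 - 14*x - 6101
Discriminant = (-14)^2 - 4*(-6101)
= 196 + 24404
= 24600

24600


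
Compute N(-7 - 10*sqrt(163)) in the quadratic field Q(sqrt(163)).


N(a + b*sqrt(d)) = a^2 - d*b^2
= (-7)^2 - (163)*(-10)^2
= 49 - 16300
= -16251

-16251


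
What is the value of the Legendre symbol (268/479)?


p = 479 is prime, so compute (268/479) with the reciprocity algorithm (Jacobi-symbol steps: pull out 2s via (2/n), flip via reciprocity, reduce):
  pull out 2: (2/479) = +1  (since 479 mod 8 = 7)
  pull out 2: (2/479) = +1  (since 479 mod 8 = 7)
  reciprocity: (67/479) -> -(479/67)
  reduce: (10/67)
  pull out 2: (2/67) = -1  (since 67 mod 8 = 3)
  reciprocity: (5/67) -> +(67/5)
  reduce: (2/5)
  pull out 2: (2/5) = -1  (since 5 mod 8 = 5)
  (1/5) = 1
Product of signs = -1
(268/479) = -1

-1


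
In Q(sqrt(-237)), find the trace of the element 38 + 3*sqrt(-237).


Tr(a + b*sqrt(d)) = (a + b*sqrt(d)) + (a - b*sqrt(d)) = 2a
= 2 * (38)
= 76

76


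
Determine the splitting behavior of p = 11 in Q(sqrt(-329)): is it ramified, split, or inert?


K = Q(sqrt(-329)). Since d mod 4 = 3, disc(K) = -1316.
Check p | disc: -1316 mod 11 = 4.
p does not divide disc. Compute Legendre symbol (d/p):
1^((11-1)/2) mod 11 = 1
(d/p) = 1, so p splits: (p) = P*P' with e=1, f=1, g=2.
Therefore p is split.

split


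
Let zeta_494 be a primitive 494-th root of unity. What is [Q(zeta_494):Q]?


The degree equals Euler's totient phi(494).
494 = 2 * 13 * 19
phi(494) = 216

216


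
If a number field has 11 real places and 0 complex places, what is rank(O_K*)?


By Dirichlet's unit theorem:
rank = r1 + r2 - 1
= 11 + 0 - 1
= 10

10


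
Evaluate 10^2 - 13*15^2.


x^2 - d*y^2
= 10^2 - 13*15^2
= 100 - 2925
= -2825

-2825


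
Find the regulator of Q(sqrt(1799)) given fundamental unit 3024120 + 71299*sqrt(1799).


epsilon = 3024120 + 71299*sqrt(1799)
= 6.0482e+06
R = ln(6.0482e+06)
= 15.6153

15.6153


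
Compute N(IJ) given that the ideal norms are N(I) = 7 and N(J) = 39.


N(IJ) = N(I) * N(J)
= 7 * 39
= 273

273


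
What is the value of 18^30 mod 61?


p = 61 is prime and the exponent is (p-1)/2 = 30, so by Euler's criterion 18^30 = (18/61) = +1 or -1 mod 61.
Compute by square-and-multiply:
  30 = 16 + 8 + 4 + 2 (binary 11110)
  Repeated squaring mod 61: 18^1 = 18, 18^2 = 19, 18^4 = 56, 18^8 = 25, 18^16 = 15
  18^30 = 18^16 * 18^8 * 18^4 * 18^2 = 15 * 25 * 56 * 19 mod 61
    15 * 25 = 375 = 9 mod 61
    9 * 56 = 504 = 16 mod 61
    16 * 19 = 304 = 60 mod 61
  18^30 = 60 mod 61
Result 60 = p - 1 = -1 mod 61: 18 is a quadratic non-residue mod 61. As a residue in [0, p-1] the value is 60.
18^30 mod 61 = 60

60


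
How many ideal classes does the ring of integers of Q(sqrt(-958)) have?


K = Q(sqrt(-958)). d mod 4 = 2, so D = disc(K) = 4d = -3832
h(K) equals the number of primitive reduced positive-definite forms (a, b, c) = a*x^2 + b*x*y + c*y^2 with b^2 - 4ac = D,
where reduced means |b| <= a <= c, with b >= 0 whenever |b| = a or a = c, and primitive means gcd(a, b, c) = 1.
Reduced forces 3a^2 <= |D| = 3832, so 1 <= a <= 35; b must have the parity of D, and c = (b^2 - D)/(4a) must be an integer >= a.
Enumerate a = 1..35, b in [-a, a]:
  a=1: (1, 0, 958)  [1]
  a=2: (2, 0, 479)  [1]
  a=3..6: none
  a=7: (7, -2, 137), (7, 2, 137)  [2]
  a=8..12: none
  a=13: (13, -4, 74), (13, 4, 74)  [2]
  a=14: (14, -12, 71), (14, 12, 71)  [2]
  a=15..18: none
  a=19: (19, -14, 53), (19, 14, 53)  [2]
  a=20..22: none
  a=23: (23, -20, 46), (23, 20, 46)  [2]
  a=24..25: none
  a=26: (26, -4, 37), (26, 4, 37)  [2]
  a=27..28: none
  a=29: (29, -24, 38), (29, 24, 38)  [2]
  a=30..35: none
Total reduced forms: 1 + 1 + 2 + 2 + 2 + 2 + 2 + 2 + 2 = 16
h = 16

16


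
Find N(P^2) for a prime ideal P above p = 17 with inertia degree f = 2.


N(P^a) = p^(a*f)
= 17^(2*2)
= 17^4
= 83521

83521


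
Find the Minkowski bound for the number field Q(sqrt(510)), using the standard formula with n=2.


d = 510, d mod 4 = 2, so disc(K) = 4d = 2040; |disc(K)| = 2040
Real quadratic field, so n = 2, s = r2 = 0, r1 = 2
M = (n!/n^n) * (4/pi)^s * sqrt(|disc(K)|) = (2!/2^2) * (4/pi)^0 * sqrt(2040)
= 0.5 * 1.000000 * 45.166359
= 22.5832

22.5832


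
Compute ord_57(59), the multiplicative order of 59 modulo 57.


We want ord_57(59), the smallest k >= 1 with 59^k = 1 mod 57.
n = 57 = 3 * 19, phi(57) = 36; the order divides phi(n).
Divisors of 36: 1, 2, 3, 4, 6, 9, 12, 18, 36
Repeated squaring mod 57: 59^1 = 2, 59^2 = 4, 59^4 = 16, 59^8 = 28, 59^16 = 43, 59^32 = 25
Test divisors in increasing order:
  k=1: 59^1 = 2 mod 57
  k=2: 59^2 = 4 mod 57
  k=3: 59^3 = 4 * 2 = 8 mod 57
  k=4: 59^4 = 16 mod 57
  k=6: 59^6 = 16 * 4 = 7 mod 57
  k=9: 59^9 = 28 * 2 = 56 mod 57
  k=12: 59^12 = 28 * 16 = 49 mod 57
  k=18: 59^18 = 43 * 4 = 1 mod 57  <- first divisor giving 1
Order = 18

18


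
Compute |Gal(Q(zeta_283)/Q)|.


|Gal(Q(zeta_283)/Q)| = phi(283)
= 282

282


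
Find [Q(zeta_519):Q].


The degree equals Euler's totient phi(519).
519 = 3 * 173
phi(519) = 344

344


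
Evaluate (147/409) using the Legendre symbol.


p = 409 is prime, so compute (147/409) with the reciprocity algorithm (Jacobi-symbol steps: pull out 2s via (2/n), flip via reciprocity, reduce):
  reciprocity: (147/409) -> +(409/147)
  reduce: (115/147)
  reciprocity: (115/147) -> -(147/115)
  reduce: (32/115)
  pull out 2: (2/115) = -1  (since 115 mod 8 = 3)
  pull out 2: (2/115) = -1  (since 115 mod 8 = 3)
  pull out 2: (2/115) = -1  (since 115 mod 8 = 3)
  pull out 2: (2/115) = -1  (since 115 mod 8 = 3)
  pull out 2: (2/115) = -1  (since 115 mod 8 = 3)
  (1/115) = 1
Product of signs = 1
(147/409) = 1

1


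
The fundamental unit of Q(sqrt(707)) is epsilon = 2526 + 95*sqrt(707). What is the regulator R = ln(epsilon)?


epsilon = 2526 + 95*sqrt(707)
= 5051.9998
R = ln(5051.9998)
= 8.5275

8.5275


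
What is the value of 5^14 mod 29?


p = 29 is prime and the exponent is (p-1)/2 = 14, so by Euler's criterion 5^14 = (5/29) = +1 or -1 mod 29.
Compute by square-and-multiply:
  14 = 8 + 4 + 2 (binary 1110)
  Repeated squaring mod 29: 5^1 = 5, 5^2 = 25, 5^4 = 16, 5^8 = 24
  5^14 = 5^8 * 5^4 * 5^2 = 24 * 16 * 25 mod 29
    24 * 16 = 384 = 7 mod 29
    7 * 25 = 175 = 1 mod 29
  5^14 = 1 mod 29
Result 1: 5 is a quadratic residue mod 29.
5^14 mod 29 = 1

1


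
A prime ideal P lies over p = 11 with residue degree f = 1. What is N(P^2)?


N(P^a) = p^(a*f)
= 11^(2*1)
= 11^2
= 121

121


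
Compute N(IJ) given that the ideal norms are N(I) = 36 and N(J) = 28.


N(IJ) = N(I) * N(J)
= 36 * 28
= 1008

1008


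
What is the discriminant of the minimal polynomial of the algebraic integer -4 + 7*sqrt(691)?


The element -4 + 7*sqrt(691) has minimal polynomial:
x^2 + 8*x - 33843
Discriminant = (8)^2 - 4*(-33843)
= 64 + 135372
= 135436

135436


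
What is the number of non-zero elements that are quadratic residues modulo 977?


For prime p, the number of non-zero quadratic residues is (p-1)/2.
= (977-1)/2
= 488

488


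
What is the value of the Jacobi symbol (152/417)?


Compute (152/417) via quadratic reciprocity:
  pull out 2: (2/417) = +1  (since 417 mod 8 = 1)
  pull out 2: (2/417) = +1  (since 417 mod 8 = 1)
  pull out 2: (2/417) = +1  (since 417 mod 8 = 1)
  reciprocity: (19/417) -> +(417/19)
  reduce: (18/19)
  pull out 2: (2/19) = -1  (since 19 mod 8 = 3)
  reciprocity: (9/19) -> +(19/9)
  reduce: (1/9)
  (1/9) = 1
Product of signs = -1

-1


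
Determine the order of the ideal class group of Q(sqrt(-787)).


K = Q(sqrt(-787)). d mod 4 = 1, so D = disc(K) = d = -787
h(K) equals the number of primitive reduced positive-definite forms (a, b, c) = a*x^2 + b*x*y + c*y^2 with b^2 - 4ac = D,
where reduced means |b| <= a <= c, with b >= 0 whenever |b| = a or a = c, and primitive means gcd(a, b, c) = 1.
Reduced forces 3a^2 <= |D| = 787, so 1 <= a <= 16; b must have the parity of D, and c = (b^2 - D)/(4a) must be an integer >= a.
Enumerate a = 1..16, b in [-a, a]:
  a=1: (1, 1, 197)  [1]
  a=2..6: none
  a=7: (7, -5, 29), (7, 5, 29)  [2]
  a=8..10: none
  a=11: (11, -7, 19), (11, 7, 19)  [2]
  a=12..16: none
Total reduced forms: 1 + 2 + 2 = 5
h = 5

5


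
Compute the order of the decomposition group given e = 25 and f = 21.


|D_P| = e * f
= 25 * 21
= 525

525


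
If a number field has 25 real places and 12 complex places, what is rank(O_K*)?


By Dirichlet's unit theorem:
rank = r1 + r2 - 1
= 25 + 12 - 1
= 36

36


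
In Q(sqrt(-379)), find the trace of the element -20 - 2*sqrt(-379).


Tr(a + b*sqrt(d)) = (a + b*sqrt(d)) + (a - b*sqrt(d)) = 2a
= 2 * (-20)
= -40

-40


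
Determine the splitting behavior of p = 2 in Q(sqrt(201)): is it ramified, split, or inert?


K = Q(sqrt(201)). Since d mod 4 = 1, disc(K) = 201.
Check p | disc: 201 mod 2 = 1.
p=2 does not divide disc (d is 1 mod 4). 2 splits iff d = 1 mod 8.
d mod 8 = 1, so (d/2) = 1.
(d/p) = 1, so p splits: (p) = P*P' with e=1, f=1, g=2.
Therefore p is split.

split


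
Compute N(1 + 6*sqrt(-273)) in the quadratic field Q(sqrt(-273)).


N(a + b*sqrt(d)) = a^2 - d*b^2
= (1)^2 - (-273)*(6)^2
= 1 + 9828
= 9829

9829


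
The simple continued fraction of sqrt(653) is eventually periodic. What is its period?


Run the CF algorithm for sqrt(653).
a_0 = floor(sqrt(653)) = 25; set m_0=0, q_0=1.
Recurrence: m' = q*a - m,  q' = (d - m'^2)/q,  a' = floor((a_0 + m')/q').
  step 1: m=25, q=28, a=1
  step 2: m=3, q=23, a=1
  step 3: m=20, q=11, a=4
  step 4: m=24, q=7, a=7
  step 5: m=25, q=4, a=12
  step 6: m=23, q=31, a=1
  step 7: m=8, q=19, a=1
  step 8: m=11, q=28, a=1
  step 9: m=17, q=13, a=3
  step 10: m=22, q=13, a=3
  step 11: m=17, q=28, a=1
  step 12: m=11, q=19, a=1
  step 13: m=8, q=31, a=1
  step 14: m=23, q=4, a=12
  step 15: m=25, q=7, a=7
  step 16: m=24, q=11, a=4
  step 17: m=20, q=23, a=1
  step 18: m=3, q=28, a=1
  step 19: m=25, q=1, a=50
a_19 = 2*a_0 = 50, so the period closes here.
sqrt(653) = [25; 1, 1, 4, 7, 12, 1, 1, 1, 3, 3, 1, 1, 1, 12, 7, 4, 1, 1, 50]
Period length = 19

19


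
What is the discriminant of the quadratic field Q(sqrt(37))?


For K = Q(sqrt(d)) with d squarefree: disc(K) = d if d = 1 mod 4, and disc(K) = 4d if d = 2 or 3 mod 4.
Here d = 37, and d mod 4 = 1.
d = 1 mod 4 (O_K = Z[(1+sqrt(d))/2]), so disc(K) = d = 37

37


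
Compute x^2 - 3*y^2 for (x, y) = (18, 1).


x^2 - d*y^2
= 18^2 - 3*1^2
= 324 - 3
= 321

321


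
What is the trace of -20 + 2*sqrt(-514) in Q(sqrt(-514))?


Tr(a + b*sqrt(d)) = (a + b*sqrt(d)) + (a - b*sqrt(d)) = 2a
= 2 * (-20)
= -40

-40


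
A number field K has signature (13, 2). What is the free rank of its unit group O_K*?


By Dirichlet's unit theorem:
rank = r1 + r2 - 1
= 13 + 2 - 1
= 14

14


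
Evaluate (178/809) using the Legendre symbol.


p = 809 is prime, so compute (178/809) with the reciprocity algorithm (Jacobi-symbol steps: pull out 2s via (2/n), flip via reciprocity, reduce):
  pull out 2: (2/809) = +1  (since 809 mod 8 = 1)
  reciprocity: (89/809) -> +(809/89)
  reduce: (8/89)
  pull out 2: (2/89) = +1  (since 89 mod 8 = 1)
  pull out 2: (2/89) = +1  (since 89 mod 8 = 1)
  pull out 2: (2/89) = +1  (since 89 mod 8 = 1)
  (1/89) = 1
Product of signs = 1
(178/809) = 1

1


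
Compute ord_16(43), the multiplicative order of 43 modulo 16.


We want ord_16(43), the smallest k >= 1 with 43^k = 1 mod 16.
n = 16 = 2^4, phi(16) = 8; the order divides phi(n).
Divisors of 8: 1, 2, 4, 8
Repeated squaring mod 16: 43^1 = 11, 43^2 = 9, 43^4 = 1, 43^8 = 1
Test divisors in increasing order:
  k=1: 43^1 = 11 mod 16
  k=2: 43^2 = 9 mod 16
  k=4: 43^4 = 1 mod 16  <- first divisor giving 1
Order = 4

4


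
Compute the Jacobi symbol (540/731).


Compute (540/731) via quadratic reciprocity:
  pull out 2: (2/731) = -1  (since 731 mod 8 = 3)
  pull out 2: (2/731) = -1  (since 731 mod 8 = 3)
  reciprocity: (135/731) -> -(731/135)
  reduce: (56/135)
  pull out 2: (2/135) = +1  (since 135 mod 8 = 7)
  pull out 2: (2/135) = +1  (since 135 mod 8 = 7)
  pull out 2: (2/135) = +1  (since 135 mod 8 = 7)
  reciprocity: (7/135) -> -(135/7)
  reduce: (2/7)
  pull out 2: (2/7) = +1  (since 7 mod 8 = 7)
  (1/7) = 1
Product of signs = 1

1


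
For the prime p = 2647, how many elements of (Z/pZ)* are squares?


For prime p, the number of non-zero quadratic residues is (p-1)/2.
= (2647-1)/2
= 1323

1323


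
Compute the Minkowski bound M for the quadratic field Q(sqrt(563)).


d = 563, d mod 4 = 3, so disc(K) = 4d = 2252; |disc(K)| = 2252
Real quadratic field, so n = 2, s = r2 = 0, r1 = 2
M = (n!/n^n) * (4/pi)^s * sqrt(|disc(K)|) = (2!/2^2) * (4/pi)^0 * sqrt(2252)
= 0.5 * 1.000000 * 47.455242
= 23.7276

23.7276


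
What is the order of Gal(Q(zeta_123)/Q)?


|Gal(Q(zeta_123)/Q)| = phi(123)
= 80

80


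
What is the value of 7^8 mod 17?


p = 17 is prime and the exponent is (p-1)/2 = 8, so by Euler's criterion 7^8 = (7/17) = +1 or -1 mod 17.
Compute by square-and-multiply:
  8 = 8 (binary 1000)
  Repeated squaring mod 17: 7^1 = 7, 7^2 = 15, 7^4 = 4, 7^8 = 16
  7^8 = 16 mod 17
Result 16 = p - 1 = -1 mod 17: 7 is a quadratic non-residue mod 17. As a residue in [0, p-1] the value is 16.
7^8 mod 17 = 16

16


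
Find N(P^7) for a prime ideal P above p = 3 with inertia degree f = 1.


N(P^a) = p^(a*f)
= 3^(7*1)
= 3^7
= 2187

2187


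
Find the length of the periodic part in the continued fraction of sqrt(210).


Run the CF algorithm for sqrt(210).
a_0 = floor(sqrt(210)) = 14; set m_0=0, q_0=1.
Recurrence: m' = q*a - m,  q' = (d - m'^2)/q,  a' = floor((a_0 + m')/q').
  step 1: m=14, q=14, a=2
  step 2: m=14, q=1, a=28
a_2 = 2*a_0 = 28, so the period closes here.
sqrt(210) = [14; 2, 28]
Period length = 2

2


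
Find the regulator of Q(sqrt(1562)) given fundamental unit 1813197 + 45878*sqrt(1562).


epsilon = 1813197 + 45878*sqrt(1562)
= 3.6264e+06
R = ln(3.6264e+06)
= 15.1037

15.1037


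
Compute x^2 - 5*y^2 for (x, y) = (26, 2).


x^2 - d*y^2
= 26^2 - 5*2^2
= 676 - 20
= 656

656


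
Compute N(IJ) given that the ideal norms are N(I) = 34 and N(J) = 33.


N(IJ) = N(I) * N(J)
= 34 * 33
= 1122

1122


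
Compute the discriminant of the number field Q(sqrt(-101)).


For K = Q(sqrt(d)) with d squarefree: disc(K) = d if d = 1 mod 4, and disc(K) = 4d if d = 2 or 3 mod 4.
Here d = -101, and d mod 4 = 3.
d = 3 mod 4, not 1 (O_K = Z[sqrt(d)]), so disc(K) = 4d = 4 * (-101) = -404

-404


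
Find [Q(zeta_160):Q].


The degree equals Euler's totient phi(160).
160 = 2^5 * 5
phi(160) = 64

64


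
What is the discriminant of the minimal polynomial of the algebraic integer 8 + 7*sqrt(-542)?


The element 8 + 7*sqrt(-542) has minimal polynomial:
x^2 - 16*x + 26622
Discriminant = (-16)^2 - 4*(26622)
= 256 - 106488
= -106232

-106232


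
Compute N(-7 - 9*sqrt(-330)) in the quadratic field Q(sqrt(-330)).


N(a + b*sqrt(d)) = a^2 - d*b^2
= (-7)^2 - (-330)*(-9)^2
= 49 + 26730
= 26779

26779


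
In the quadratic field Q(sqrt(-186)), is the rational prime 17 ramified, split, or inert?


K = Q(sqrt(-186)). Since d mod 4 = 2, disc(K) = -744.
Check p | disc: -744 mod 17 = 4.
p does not divide disc. Compute Legendre symbol (d/p):
1^((17-1)/2) mod 17 = 1
(d/p) = 1, so p splits: (p) = P*P' with e=1, f=1, g=2.
Therefore p is split.

split


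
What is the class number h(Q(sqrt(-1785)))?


K = Q(sqrt(-1785)). d mod 4 = 3, so D = disc(K) = 4d = -7140
h(K) equals the number of primitive reduced positive-definite forms (a, b, c) = a*x^2 + b*x*y + c*y^2 with b^2 - 4ac = D,
where reduced means |b| <= a <= c, with b >= 0 whenever |b| = a or a = c, and primitive means gcd(a, b, c) = 1.
Reduced forces 3a^2 <= |D| = 7140, so 1 <= a <= 48; b must have the parity of D, and c = (b^2 - D)/(4a) must be an integer >= a.
Enumerate a = 1..48, b in [-a, a]:
  a=1: (1, 0, 1785)  [1]
  a=2: (2, 2, 893)  [1]
  a=3: (3, 0, 595)  [1]
  a=4: none
  a=5: (5, 0, 357)  [1]
  a=6: (6, 6, 299)  [1]
  a=7: (7, 0, 255)  [1]
  a=8..9: none
  a=10: (10, 10, 181)  [1]
  a=11..12: none
  a=13: (13, -6, 138), (13, 6, 138)  [2]
  a=14: (14, 14, 131)  [1]
  a=15: (15, 0, 119)  [1]
  a=16: none
  a=17: (17, 0, 105)  [1]
  a=18: none
  a=19: (19, -2, 94), (19, 2, 94)  [2]
  a=20: none
  a=21: (21, 0, 85)  [1]
  a=22: none
  a=23: (23, -6, 78), (23, 6, 78)  [2]
  a=24..25: none
  a=26: (26, -6, 69), (26, 6, 69)  [2]
  a=27..28: none
  a=29: (29, -20, 65), (29, 20, 65)  [2]
  a=30: (30, 30, 67)  [1]
  a=31..33: none
  a=34: (34, 34, 61)  [1]
  a=35: (35, 0, 51)  [1]
  a=36: none
  a=37: (37, -36, 57), (37, 36, 57)  [2]
  a=38: (38, -2, 47), (38, 2, 47)  [2]
  a=39: (39, -6, 46), (39, 6, 46)  [2]
  a=40..41: none
  a=42: (42, 42, 53)  [1]
  a=43: (43, 16, 43)  [1]
  a=44..48: none
Total reduced forms: 1 + 1 + 1 + 1 + 1 + 1 + 1 + 2 + 1 + 1 + 1 + 2 + 1 + 2 + 2 + 2 + 1 + 1 + 1 + 2 + 2 + 2 + 1 + 1 = 32
h = 32

32


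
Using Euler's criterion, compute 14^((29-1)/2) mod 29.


p = 29 is prime and the exponent is (p-1)/2 = 14, so by Euler's criterion 14^14 = (14/29) = +1 or -1 mod 29.
Compute by square-and-multiply:
  14 = 8 + 4 + 2 (binary 1110)
  Repeated squaring mod 29: 14^1 = 14, 14^2 = 22, 14^4 = 20, 14^8 = 23
  14^14 = 14^8 * 14^4 * 14^2 = 23 * 20 * 22 mod 29
    23 * 20 = 460 = 25 mod 29
    25 * 22 = 550 = 28 mod 29
  14^14 = 28 mod 29
Result 28 = p - 1 = -1 mod 29: 14 is a quadratic non-residue mod 29. As a residue in [0, p-1] the value is 28.
14^14 mod 29 = 28

28


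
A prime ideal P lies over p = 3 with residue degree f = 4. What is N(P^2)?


N(P^a) = p^(a*f)
= 3^(2*4)
= 3^8
= 6561

6561


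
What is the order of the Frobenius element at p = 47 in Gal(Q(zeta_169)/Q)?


The Frobenius at p in Gal(Q(zeta_n)/Q) = (Z/nZ)* is the class of p, so its order is ord_169(47), the smallest k >= 1 with 47^k = 1 mod 169.
n = 169 = 13^2, phi(169) = 156; the order divides phi(n).
Divisors of 156: 1, 2, 3, 4, 6, 12, 13, 26, 39, 52, 78, 156
Repeated squaring mod 169: 47^1 = 47, 47^2 = 12, 47^4 = 144, 47^8 = 118, 47^16 = 66, 47^32 = 131, 47^64 = 92, 47^128 = 14
Test divisors in increasing order:
  k=1: 47^1 = 47 mod 169
  k=2: 47^2 = 12 mod 169
  k=3: 47^3 = 12 * 47 = 57 mod 169
  k=4: 47^4 = 144 mod 169
  k=6: 47^6 = 144 * 12 = 38 mod 169
  k=12: 47^12 = 118 * 144 = 92 mod 169
  k=13: 47^13 = 118 * 144 * 47 = 99 mod 169
  k=26: 47^26 = 66 * 118 * 12 = 168 mod 169
  k=39: 47^39 = 131 * 144 * 12 * 47 = 70 mod 169
  k=52: 47^52 = 131 * 66 * 144 = 1 mod 169  <- first divisor giving 1
Order = 52

52


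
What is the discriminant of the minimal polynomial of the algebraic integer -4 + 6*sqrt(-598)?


The element -4 + 6*sqrt(-598) has minimal polynomial:
x^2 + 8*x + 21544
Discriminant = (8)^2 - 4*(21544)
= 64 - 86176
= -86112

-86112


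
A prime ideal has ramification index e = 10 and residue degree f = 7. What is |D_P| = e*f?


|D_P| = e * f
= 10 * 7
= 70

70


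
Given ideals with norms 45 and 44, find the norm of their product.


N(IJ) = N(I) * N(J)
= 45 * 44
= 1980

1980


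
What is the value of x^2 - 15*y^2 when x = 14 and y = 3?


x^2 - d*y^2
= 14^2 - 15*3^2
= 196 - 135
= 61

61


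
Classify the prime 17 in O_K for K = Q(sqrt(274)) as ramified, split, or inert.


K = Q(sqrt(274)). Since d mod 4 = 2, disc(K) = 1096.
Check p | disc: 1096 mod 17 = 8.
p does not divide disc. Compute Legendre symbol (d/p):
2^((17-1)/2) mod 17 = 1
(d/p) = 1, so p splits: (p) = P*P' with e=1, f=1, g=2.
Therefore p is split.

split


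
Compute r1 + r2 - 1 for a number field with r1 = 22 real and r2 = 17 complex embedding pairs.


By Dirichlet's unit theorem:
rank = r1 + r2 - 1
= 22 + 17 - 1
= 38

38


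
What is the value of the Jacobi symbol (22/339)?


Compute (22/339) via quadratic reciprocity:
  pull out 2: (2/339) = -1  (since 339 mod 8 = 3)
  reciprocity: (11/339) -> -(339/11)
  reduce: (9/11)
  reciprocity: (9/11) -> +(11/9)
  reduce: (2/9)
  pull out 2: (2/9) = +1  (since 9 mod 8 = 1)
  (1/9) = 1
Product of signs = 1

1


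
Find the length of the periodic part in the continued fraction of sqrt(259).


Run the CF algorithm for sqrt(259).
a_0 = floor(sqrt(259)) = 16; set m_0=0, q_0=1.
Recurrence: m' = q*a - m,  q' = (d - m'^2)/q,  a' = floor((a_0 + m')/q').
  step 1: m=16, q=3, a=10
  step 2: m=14, q=21, a=1
  step 3: m=7, q=10, a=2
  step 4: m=13, q=9, a=3
  step 5: m=14, q=7, a=4
  step 6: m=14, q=9, a=3
  step 7: m=13, q=10, a=2
  step 8: m=7, q=21, a=1
  step 9: m=14, q=3, a=10
  step 10: m=16, q=1, a=32
a_10 = 2*a_0 = 32, so the period closes here.
sqrt(259) = [16; 10, 1, 2, 3, 4, 3, 2, 1, 10, 32]
Period length = 10

10


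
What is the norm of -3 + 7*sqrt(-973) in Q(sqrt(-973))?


N(a + b*sqrt(d)) = a^2 - d*b^2
= (-3)^2 - (-973)*(7)^2
= 9 + 47677
= 47686

47686


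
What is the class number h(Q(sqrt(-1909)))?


K = Q(sqrt(-1909)). d mod 4 = 3, so D = disc(K) = 4d = -7636
h(K) equals the number of primitive reduced positive-definite forms (a, b, c) = a*x^2 + b*x*y + c*y^2 with b^2 - 4ac = D,
where reduced means |b| <= a <= c, with b >= 0 whenever |b| = a or a = c, and primitive means gcd(a, b, c) = 1.
Reduced forces 3a^2 <= |D| = 7636, so 1 <= a <= 50; b must have the parity of D, and c = (b^2 - D)/(4a) must be an integer >= a.
Enumerate a = 1..50, b in [-a, a]:
  a=1: (1, 0, 1909)  [1]
  a=2: (2, 2, 955)  [1]
  a=3..4: none
  a=5: (5, -2, 382), (5, 2, 382)  [2]
  a=6: none
  a=7: (7, -6, 274), (7, 6, 274)  [2]
  a=8..9: none
  a=10: (10, -2, 191), (10, 2, 191)  [2]
  a=11: (11, -8, 175), (11, 8, 175)  [2]
  a=12..13: none
  a=14: (14, -6, 137), (14, 6, 137)  [2]
  a=15..21: none
  a=22: (22, -14, 89), (22, 14, 89)  [2]
  a=23: (23, 0, 83)  [1]
  a=24: none
  a=25: (25, -8, 77), (25, 8, 77)  [2]
  a=26..28: none
  a=29: (29, -22, 70), (29, 22, 70)  [2]
  a=30..34: none
  a=35: (35, -22, 58), (35, -8, 55), (35, 8, 55), (35, 22, 58)  [4]
  a=36..40: none
  a=41: (41, -20, 49), (41, 20, 49)  [2]
  a=42..45: none
  a=46: (46, 46, 53)  [1]
  a=47: (47, -42, 50), (47, 42, 50)  [2]
  a=48..50: none
Total reduced forms: 1 + 1 + 2 + 2 + 2 + 2 + 2 + 2 + 1 + 2 + 2 + 4 + 2 + 1 + 2 = 28
h = 28

28


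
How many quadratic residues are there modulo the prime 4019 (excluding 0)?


For prime p, the number of non-zero quadratic residues is (p-1)/2.
= (4019-1)/2
= 2009

2009


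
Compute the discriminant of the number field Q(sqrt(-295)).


For K = Q(sqrt(d)) with d squarefree: disc(K) = d if d = 1 mod 4, and disc(K) = 4d if d = 2 or 3 mod 4.
Here d = -295, and d mod 4 = 1.
d = 1 mod 4 (O_K = Z[(1+sqrt(d))/2]), so disc(K) = d = -295

-295


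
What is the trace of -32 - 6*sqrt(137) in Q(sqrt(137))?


Tr(a + b*sqrt(d)) = (a + b*sqrt(d)) + (a - b*sqrt(d)) = 2a
= 2 * (-32)
= -64

-64


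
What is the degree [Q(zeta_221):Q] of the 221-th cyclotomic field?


The degree equals Euler's totient phi(221).
221 = 13 * 17
phi(221) = 192

192


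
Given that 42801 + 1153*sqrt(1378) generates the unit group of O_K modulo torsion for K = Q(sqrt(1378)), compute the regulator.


epsilon = 42801 + 1153*sqrt(1378)
= 85602.0000
R = ln(85602.0000)
= 11.3575

11.3575


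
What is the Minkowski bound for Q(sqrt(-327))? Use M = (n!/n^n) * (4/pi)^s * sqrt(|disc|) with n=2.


d = -327, d mod 4 = 1, so disc(K) = d = -327; |disc(K)| = 327
Imaginary quadratic field, so n = 2, s = r2 = 1, r1 = 0
M = (n!/n^n) * (4/pi)^s * sqrt(|disc(K)|) = (2!/2^2) * (4/pi)^1 * sqrt(327)
= 0.5 * 1.273240 * 18.083141
= 11.5121

11.5121


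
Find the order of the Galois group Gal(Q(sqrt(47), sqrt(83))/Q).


The 2 square roots of distinct primes are multiplicatively independent over Q,
so [K:Q] = 2^2 and Gal(K/Q) is isomorphic to (Z/2Z)^2.
|Gal| = 2^2 = 4

4


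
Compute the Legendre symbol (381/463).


p = 463 is prime, so compute (381/463) with the reciprocity algorithm (Jacobi-symbol steps: pull out 2s via (2/n), flip via reciprocity, reduce):
  reciprocity: (381/463) -> +(463/381)
  reduce: (82/381)
  pull out 2: (2/381) = -1  (since 381 mod 8 = 5)
  reciprocity: (41/381) -> +(381/41)
  reduce: (12/41)
  pull out 2: (2/41) = +1  (since 41 mod 8 = 1)
  pull out 2: (2/41) = +1  (since 41 mod 8 = 1)
  reciprocity: (3/41) -> +(41/3)
  reduce: (2/3)
  pull out 2: (2/3) = -1  (since 3 mod 8 = 3)
  (1/3) = 1
Product of signs = 1
(381/463) = 1

1


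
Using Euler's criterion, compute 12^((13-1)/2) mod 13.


p = 13 is prime and the exponent is (p-1)/2 = 6, so by Euler's criterion 12^6 = (12/13) = +1 or -1 mod 13.
Compute by square-and-multiply:
  6 = 4 + 2 (binary 110)
  Repeated squaring mod 13: 12^1 = 12, 12^2 = 1, 12^4 = 1
  12^6 = 12^4 * 12^2 = 1 * 1 mod 13
    1 * 1 = 1 = 1 mod 13
  12^6 = 1 mod 13
Result 1: 12 is a quadratic residue mod 13.
12^6 mod 13 = 1

1


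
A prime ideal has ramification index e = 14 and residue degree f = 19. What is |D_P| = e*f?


|D_P| = e * f
= 14 * 19
= 266

266


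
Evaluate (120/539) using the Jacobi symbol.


Compute (120/539) via quadratic reciprocity:
  pull out 2: (2/539) = -1  (since 539 mod 8 = 3)
  pull out 2: (2/539) = -1  (since 539 mod 8 = 3)
  pull out 2: (2/539) = -1  (since 539 mod 8 = 3)
  reciprocity: (15/539) -> -(539/15)
  reduce: (14/15)
  pull out 2: (2/15) = +1  (since 15 mod 8 = 7)
  reciprocity: (7/15) -> -(15/7)
  reduce: (1/7)
  (1/7) = 1
Product of signs = -1

-1
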